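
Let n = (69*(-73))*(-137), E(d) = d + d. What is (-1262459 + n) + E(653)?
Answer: -571084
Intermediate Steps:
E(d) = 2*d
n = 690069 (n = -5037*(-137) = 690069)
(-1262459 + n) + E(653) = (-1262459 + 690069) + 2*653 = -572390 + 1306 = -571084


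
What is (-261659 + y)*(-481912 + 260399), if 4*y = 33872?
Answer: 56085097983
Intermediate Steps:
y = 8468 (y = (¼)*33872 = 8468)
(-261659 + y)*(-481912 + 260399) = (-261659 + 8468)*(-481912 + 260399) = -253191*(-221513) = 56085097983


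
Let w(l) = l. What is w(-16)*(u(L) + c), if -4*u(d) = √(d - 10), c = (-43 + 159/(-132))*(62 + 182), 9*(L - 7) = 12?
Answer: 1898320/11 + 4*I*√15/3 ≈ 1.7257e+5 + 5.164*I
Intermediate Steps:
L = 25/3 (L = 7 + (⅑)*12 = 7 + 4/3 = 25/3 ≈ 8.3333)
c = -118645/11 (c = (-43 + 159*(-1/132))*244 = (-43 - 53/44)*244 = -1945/44*244 = -118645/11 ≈ -10786.)
u(d) = -√(-10 + d)/4 (u(d) = -√(d - 10)/4 = -√(-10 + d)/4)
w(-16)*(u(L) + c) = -16*(-√(-10 + 25/3)/4 - 118645/11) = -16*(-I*√15/12 - 118645/11) = -16*(-118645/11 - I*√15/12) = 1898320/11 + 4*I*√15/3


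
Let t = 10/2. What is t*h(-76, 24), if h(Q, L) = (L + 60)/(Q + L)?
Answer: -105/13 ≈ -8.0769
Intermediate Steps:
t = 5 (t = 10*(½) = 5)
h(Q, L) = (60 + L)/(L + Q)
t*h(-76, 24) = 5*((60 + 24)/(24 - 76)) = 5*(84/(-52)) = 5*(-1/52*84) = 5*(-21/13) = -105/13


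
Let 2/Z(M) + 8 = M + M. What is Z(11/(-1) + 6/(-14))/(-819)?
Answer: 1/12636 ≈ 7.9139e-5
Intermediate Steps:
Z(M) = 2/(-8 + 2*M) (Z(M) = 2/(-8 + (M + M)) = 2/(-8 + 2*M))
Z(11/(-1) + 6/(-14))/(-819) = 1/((-4 + (11/(-1) + 6/(-14)))*(-819)) = -1/819/(-4 + (11*(-1) + 6*(-1/14))) = -1/819/(-4 + (-11 - 3/7)) = -1/819/(-4 - 80/7) = -1/819/(-108/7) = -7/108*(-1/819) = 1/12636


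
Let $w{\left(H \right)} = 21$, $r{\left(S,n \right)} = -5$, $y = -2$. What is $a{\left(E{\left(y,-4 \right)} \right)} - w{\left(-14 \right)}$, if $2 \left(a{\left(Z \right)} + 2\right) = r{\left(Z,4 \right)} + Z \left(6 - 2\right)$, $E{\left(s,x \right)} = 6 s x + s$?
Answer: $\frac{133}{2} \approx 66.5$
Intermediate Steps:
$E{\left(s,x \right)} = s + 6 s x$ ($E{\left(s,x \right)} = 6 s x + s = s + 6 s x$)
$a{\left(Z \right)} = - \frac{9}{2} + 2 Z$ ($a{\left(Z \right)} = -2 + \frac{-5 + Z \left(6 - 2\right)}{2} = -2 + \frac{-5 + Z 4}{2} = -2 + \frac{-5 + 4 Z}{2} = -2 + \left(- \frac{5}{2} + 2 Z\right) = - \frac{9}{2} + 2 Z$)
$a{\left(E{\left(y,-4 \right)} \right)} - w{\left(-14 \right)} = \left(- \frac{9}{2} + 2 \left(- 2 \left(1 + 6 \left(-4\right)\right)\right)\right) - 21 = \left(- \frac{9}{2} + 2 \left(- 2 \left(1 - 24\right)\right)\right) - 21 = \left(- \frac{9}{2} + 2 \left(\left(-2\right) \left(-23\right)\right)\right) - 21 = \left(- \frac{9}{2} + 2 \cdot 46\right) - 21 = \left(- \frac{9}{2} + 92\right) - 21 = \frac{175}{2} - 21 = \frac{133}{2}$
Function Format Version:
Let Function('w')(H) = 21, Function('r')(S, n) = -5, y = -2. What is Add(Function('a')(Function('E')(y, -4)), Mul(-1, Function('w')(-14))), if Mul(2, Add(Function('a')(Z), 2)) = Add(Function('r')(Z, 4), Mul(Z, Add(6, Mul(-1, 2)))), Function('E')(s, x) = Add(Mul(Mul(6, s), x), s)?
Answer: Rational(133, 2) ≈ 66.500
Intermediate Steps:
Function('E')(s, x) = Add(s, Mul(6, s, x)) (Function('E')(s, x) = Add(Mul(6, s, x), s) = Add(s, Mul(6, s, x)))
Function('a')(Z) = Add(Rational(-9, 2), Mul(2, Z)) (Function('a')(Z) = Add(-2, Mul(Rational(1, 2), Add(-5, Mul(Z, Add(6, Mul(-1, 2)))))) = Add(-2, Mul(Rational(1, 2), Add(-5, Mul(Z, Add(6, -2))))) = Add(-2, Mul(Rational(1, 2), Add(-5, Mul(Z, 4)))) = Add(-2, Mul(Rational(1, 2), Add(-5, Mul(4, Z)))) = Add(-2, Add(Rational(-5, 2), Mul(2, Z))) = Add(Rational(-9, 2), Mul(2, Z)))
Add(Function('a')(Function('E')(y, -4)), Mul(-1, Function('w')(-14))) = Add(Add(Rational(-9, 2), Mul(2, Mul(-2, Add(1, Mul(6, -4))))), Mul(-1, 21)) = Add(Add(Rational(-9, 2), Mul(2, Mul(-2, Add(1, -24)))), -21) = Add(Add(Rational(-9, 2), Mul(2, Mul(-2, -23))), -21) = Add(Add(Rational(-9, 2), Mul(2, 46)), -21) = Add(Add(Rational(-9, 2), 92), -21) = Add(Rational(175, 2), -21) = Rational(133, 2)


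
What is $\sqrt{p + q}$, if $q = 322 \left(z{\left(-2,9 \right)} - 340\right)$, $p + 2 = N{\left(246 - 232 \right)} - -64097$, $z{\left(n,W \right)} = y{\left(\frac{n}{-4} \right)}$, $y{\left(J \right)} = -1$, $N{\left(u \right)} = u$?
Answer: $3 i \sqrt{5077} \approx 213.76 i$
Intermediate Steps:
$z{\left(n,W \right)} = -1$
$p = 64109$ ($p = -2 + \left(\left(246 - 232\right) - -64097\right) = -2 + \left(\left(246 - 232\right) + 64097\right) = -2 + \left(14 + 64097\right) = -2 + 64111 = 64109$)
$q = -109802$ ($q = 322 \left(-1 - 340\right) = 322 \left(-341\right) = -109802$)
$\sqrt{p + q} = \sqrt{64109 - 109802} = \sqrt{-45693} = 3 i \sqrt{5077}$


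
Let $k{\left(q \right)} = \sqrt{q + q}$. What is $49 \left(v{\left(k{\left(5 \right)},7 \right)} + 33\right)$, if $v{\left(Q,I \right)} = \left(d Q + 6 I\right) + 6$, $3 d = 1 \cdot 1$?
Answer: $3969 + \frac{49 \sqrt{10}}{3} \approx 4020.7$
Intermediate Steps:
$d = \frac{1}{3}$ ($d = \frac{1 \cdot 1}{3} = \frac{1}{3} \cdot 1 = \frac{1}{3} \approx 0.33333$)
$k{\left(q \right)} = \sqrt{2} \sqrt{q}$ ($k{\left(q \right)} = \sqrt{2 q} = \sqrt{2} \sqrt{q}$)
$v{\left(Q,I \right)} = 6 + 6 I + \frac{Q}{3}$ ($v{\left(Q,I \right)} = \left(\frac{Q}{3} + 6 I\right) + 6 = \left(6 I + \frac{Q}{3}\right) + 6 = 6 + 6 I + \frac{Q}{3}$)
$49 \left(v{\left(k{\left(5 \right)},7 \right)} + 33\right) = 49 \left(\left(6 + 6 \cdot 7 + \frac{\sqrt{2} \sqrt{5}}{3}\right) + 33\right) = 49 \left(\left(6 + 42 + \frac{\sqrt{10}}{3}\right) + 33\right) = 49 \left(\left(48 + \frac{\sqrt{10}}{3}\right) + 33\right) = 49 \left(81 + \frac{\sqrt{10}}{3}\right) = 3969 + \frac{49 \sqrt{10}}{3}$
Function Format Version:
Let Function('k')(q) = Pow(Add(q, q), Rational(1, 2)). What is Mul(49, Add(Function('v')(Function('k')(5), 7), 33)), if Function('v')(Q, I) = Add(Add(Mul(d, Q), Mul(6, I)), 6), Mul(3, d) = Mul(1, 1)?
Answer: Add(3969, Mul(Rational(49, 3), Pow(10, Rational(1, 2)))) ≈ 4020.7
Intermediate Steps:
d = Rational(1, 3) (d = Mul(Rational(1, 3), Mul(1, 1)) = Mul(Rational(1, 3), 1) = Rational(1, 3) ≈ 0.33333)
Function('k')(q) = Mul(Pow(2, Rational(1, 2)), Pow(q, Rational(1, 2))) (Function('k')(q) = Pow(Mul(2, q), Rational(1, 2)) = Mul(Pow(2, Rational(1, 2)), Pow(q, Rational(1, 2))))
Function('v')(Q, I) = Add(6, Mul(6, I), Mul(Rational(1, 3), Q)) (Function('v')(Q, I) = Add(Add(Mul(Rational(1, 3), Q), Mul(6, I)), 6) = Add(Add(Mul(6, I), Mul(Rational(1, 3), Q)), 6) = Add(6, Mul(6, I), Mul(Rational(1, 3), Q)))
Mul(49, Add(Function('v')(Function('k')(5), 7), 33)) = Mul(49, Add(Add(6, Mul(6, 7), Mul(Rational(1, 3), Mul(Pow(2, Rational(1, 2)), Pow(5, Rational(1, 2))))), 33)) = Mul(49, Add(Add(6, 42, Mul(Rational(1, 3), Pow(10, Rational(1, 2)))), 33)) = Mul(49, Add(Add(48, Mul(Rational(1, 3), Pow(10, Rational(1, 2)))), 33)) = Mul(49, Add(81, Mul(Rational(1, 3), Pow(10, Rational(1, 2))))) = Add(3969, Mul(Rational(49, 3), Pow(10, Rational(1, 2))))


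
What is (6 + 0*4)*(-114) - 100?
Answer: -784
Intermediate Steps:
(6 + 0*4)*(-114) - 100 = (6 + 0)*(-114) - 100 = 6*(-114) - 100 = -684 - 100 = -784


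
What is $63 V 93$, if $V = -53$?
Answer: $-310527$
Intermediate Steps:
$63 V 93 = 63 \left(-53\right) 93 = \left(-3339\right) 93 = -310527$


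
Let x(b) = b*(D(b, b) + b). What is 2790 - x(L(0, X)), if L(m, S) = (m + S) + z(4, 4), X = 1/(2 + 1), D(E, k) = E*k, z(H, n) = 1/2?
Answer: 602365/216 ≈ 2788.7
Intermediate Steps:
z(H, n) = ½
X = ⅓ (X = 1/3 = ⅓ ≈ 0.33333)
L(m, S) = ½ + S + m (L(m, S) = (m + S) + ½ = (S + m) + ½ = ½ + S + m)
x(b) = b*(b + b²) (x(b) = b*(b*b + b) = b*(b² + b) = b*(b + b²))
2790 - x(L(0, X)) = 2790 - (½ + ⅓ + 0)²*(1 + (½ + ⅓ + 0)) = 2790 - (⅚)²*(1 + ⅚) = 2790 - 25*11/(36*6) = 2790 - 1*275/216 = 2790 - 275/216 = 602365/216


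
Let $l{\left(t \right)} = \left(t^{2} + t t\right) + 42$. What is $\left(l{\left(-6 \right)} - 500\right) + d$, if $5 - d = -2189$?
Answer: $1808$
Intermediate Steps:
$d = 2194$ ($d = 5 - -2189 = 5 + 2189 = 2194$)
$l{\left(t \right)} = 42 + 2 t^{2}$ ($l{\left(t \right)} = \left(t^{2} + t^{2}\right) + 42 = 2 t^{2} + 42 = 42 + 2 t^{2}$)
$\left(l{\left(-6 \right)} - 500\right) + d = \left(\left(42 + 2 \left(-6\right)^{2}\right) - 500\right) + 2194 = \left(\left(42 + 2 \cdot 36\right) - 500\right) + 2194 = \left(\left(42 + 72\right) - 500\right) + 2194 = \left(114 - 500\right) + 2194 = -386 + 2194 = 1808$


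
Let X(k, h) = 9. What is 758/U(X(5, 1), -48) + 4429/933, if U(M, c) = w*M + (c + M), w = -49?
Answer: 78817/24880 ≈ 3.1679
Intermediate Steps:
U(M, c) = c - 48*M (U(M, c) = -49*M + (c + M) = -49*M + (M + c) = c - 48*M)
758/U(X(5, 1), -48) + 4429/933 = 758/(-48 - 48*9) + 4429/933 = 758/(-48 - 432) + 4429*(1/933) = 758/(-480) + 4429/933 = 758*(-1/480) + 4429/933 = -379/240 + 4429/933 = 78817/24880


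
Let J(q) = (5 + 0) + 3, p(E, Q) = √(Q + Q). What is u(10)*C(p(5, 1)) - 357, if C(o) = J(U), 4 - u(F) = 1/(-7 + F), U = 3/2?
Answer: -983/3 ≈ -327.67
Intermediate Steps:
p(E, Q) = √2*√Q (p(E, Q) = √(2*Q) = √2*√Q)
U = 3/2 (U = 3*(½) = 3/2 ≈ 1.5000)
u(F) = 4 - 1/(-7 + F)
J(q) = 8 (J(q) = 5 + 3 = 8)
C(o) = 8
u(10)*C(p(5, 1)) - 357 = ((-29 + 4*10)/(-7 + 10))*8 - 357 = ((-29 + 40)/3)*8 - 357 = ((⅓)*11)*8 - 357 = (11/3)*8 - 357 = 88/3 - 357 = -983/3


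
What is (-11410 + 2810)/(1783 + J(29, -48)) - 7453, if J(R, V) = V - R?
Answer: -6361709/853 ≈ -7458.0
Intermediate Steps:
(-11410 + 2810)/(1783 + J(29, -48)) - 7453 = (-11410 + 2810)/(1783 + (-48 - 1*29)) - 7453 = -8600/(1783 + (-48 - 29)) - 7453 = -8600/(1783 - 77) - 7453 = -8600/1706 - 7453 = -8600*1/1706 - 7453 = -4300/853 - 7453 = -6361709/853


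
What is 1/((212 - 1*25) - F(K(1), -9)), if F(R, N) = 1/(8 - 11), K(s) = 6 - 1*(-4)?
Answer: 3/562 ≈ 0.0053381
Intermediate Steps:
K(s) = 10 (K(s) = 6 + 4 = 10)
F(R, N) = -⅓ (F(R, N) = 1/(-3) = -⅓)
1/((212 - 1*25) - F(K(1), -9)) = 1/((212 - 1*25) - 1*(-⅓)) = 1/((212 - 25) + ⅓) = 1/(187 + ⅓) = 1/(562/3) = 3/562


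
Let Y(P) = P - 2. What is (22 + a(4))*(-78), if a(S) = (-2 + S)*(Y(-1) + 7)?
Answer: -2340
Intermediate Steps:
Y(P) = -2 + P
a(S) = -8 + 4*S (a(S) = (-2 + S)*((-2 - 1) + 7) = (-2 + S)*(-3 + 7) = (-2 + S)*4 = -8 + 4*S)
(22 + a(4))*(-78) = (22 + (-8 + 4*4))*(-78) = (22 + (-8 + 16))*(-78) = (22 + 8)*(-78) = 30*(-78) = -2340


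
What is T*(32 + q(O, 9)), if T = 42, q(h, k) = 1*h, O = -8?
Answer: 1008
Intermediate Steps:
q(h, k) = h
T*(32 + q(O, 9)) = 42*(32 - 8) = 42*24 = 1008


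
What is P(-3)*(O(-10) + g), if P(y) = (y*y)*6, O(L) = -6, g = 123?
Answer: 6318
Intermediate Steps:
P(y) = 6*y**2 (P(y) = y**2*6 = 6*y**2)
P(-3)*(O(-10) + g) = (6*(-3)**2)*(-6 + 123) = (6*9)*117 = 54*117 = 6318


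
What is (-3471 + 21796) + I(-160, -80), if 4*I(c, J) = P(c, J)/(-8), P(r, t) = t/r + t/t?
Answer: 1172797/64 ≈ 18325.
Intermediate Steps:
P(r, t) = 1 + t/r (P(r, t) = t/r + 1 = 1 + t/r)
I(c, J) = -(J + c)/(32*c) (I(c, J) = (((c + J)/c)/(-8))/4 = (((J + c)/c)*(-⅛))/4 = (-(J + c)/(8*c))/4 = -(J + c)/(32*c))
(-3471 + 21796) + I(-160, -80) = (-3471 + 21796) + (1/32)*(-1*(-80) - 1*(-160))/(-160) = 18325 + (1/32)*(-1/160)*(80 + 160) = 18325 + (1/32)*(-1/160)*240 = 18325 - 3/64 = 1172797/64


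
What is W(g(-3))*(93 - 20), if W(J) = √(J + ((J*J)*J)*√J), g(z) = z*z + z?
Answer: 73*√(6 + 216*√6) ≈ 1688.6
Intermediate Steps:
g(z) = z + z² (g(z) = z² + z = z + z²)
W(J) = √(J + J^(7/2)) (W(J) = √(J + (J²*J)*√J) = √(J + J³*√J) = √(J + J^(7/2)))
W(g(-3))*(93 - 20) = √(-3*(1 - 3) + (-3*(1 - 3))^(7/2))*(93 - 20) = √(-3*(-2) + (-3*(-2))^(7/2))*73 = √(6 + 6^(7/2))*73 = √(6 + 216*√6)*73 = 73*√(6 + 216*√6)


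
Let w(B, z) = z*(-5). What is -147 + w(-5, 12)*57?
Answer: -3567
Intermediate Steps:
w(B, z) = -5*z
-147 + w(-5, 12)*57 = -147 - 5*12*57 = -147 - 60*57 = -147 - 3420 = -3567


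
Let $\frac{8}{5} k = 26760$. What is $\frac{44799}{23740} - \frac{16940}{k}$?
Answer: $\frac{13884307}{15882060} \approx 0.87421$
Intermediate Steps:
$k = 16725$ ($k = \frac{5}{8} \cdot 26760 = 16725$)
$\frac{44799}{23740} - \frac{16940}{k} = \frac{44799}{23740} - \frac{16940}{16725} = 44799 \cdot \frac{1}{23740} - \frac{3388}{3345} = \frac{44799}{23740} - \frac{3388}{3345} = \frac{13884307}{15882060}$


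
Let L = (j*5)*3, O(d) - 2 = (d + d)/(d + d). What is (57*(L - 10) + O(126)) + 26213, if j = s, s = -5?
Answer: 21371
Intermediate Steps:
j = -5
O(d) = 3 (O(d) = 2 + (d + d)/(d + d) = 2 + (2*d)/((2*d)) = 2 + (2*d)*(1/(2*d)) = 2 + 1 = 3)
L = -75 (L = -5*5*3 = -25*3 = -75)
(57*(L - 10) + O(126)) + 26213 = (57*(-75 - 10) + 3) + 26213 = (57*(-85) + 3) + 26213 = (-4845 + 3) + 26213 = -4842 + 26213 = 21371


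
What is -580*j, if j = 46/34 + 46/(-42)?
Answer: -53360/357 ≈ -149.47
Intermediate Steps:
j = 92/357 (j = 46*(1/34) + 46*(-1/42) = 23/17 - 23/21 = 92/357 ≈ 0.25770)
-580*j = -580*92/357 = -53360/357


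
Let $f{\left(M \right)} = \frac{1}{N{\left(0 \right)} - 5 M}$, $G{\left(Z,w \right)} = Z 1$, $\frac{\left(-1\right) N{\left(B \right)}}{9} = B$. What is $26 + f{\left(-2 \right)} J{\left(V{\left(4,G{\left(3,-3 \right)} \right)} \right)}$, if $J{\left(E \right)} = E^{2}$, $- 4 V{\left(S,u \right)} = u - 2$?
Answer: $\frac{4161}{160} \approx 26.006$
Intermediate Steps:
$N{\left(B \right)} = - 9 B$
$G{\left(Z,w \right)} = Z$
$f{\left(M \right)} = - \frac{1}{5 M}$ ($f{\left(M \right)} = \frac{1}{\left(-9\right) 0 - 5 M} = \frac{1}{0 - 5 M} = \frac{1}{\left(-5\right) M} = - \frac{1}{5 M}$)
$V{\left(S,u \right)} = \frac{1}{2} - \frac{u}{4}$ ($V{\left(S,u \right)} = - \frac{u - 2}{4} = - \frac{-2 + u}{4} = \frac{1}{2} - \frac{u}{4}$)
$26 + f{\left(-2 \right)} J{\left(V{\left(4,G{\left(3,-3 \right)} \right)} \right)} = 26 + - \frac{1}{5 \left(-2\right)} \left(\frac{1}{2} - \frac{3}{4}\right)^{2} = 26 + \left(- \frac{1}{5}\right) \left(- \frac{1}{2}\right) \left(\frac{1}{2} - \frac{3}{4}\right)^{2} = 26 + \frac{\left(- \frac{1}{4}\right)^{2}}{10} = 26 + \frac{1}{10} \cdot \frac{1}{16} = 26 + \frac{1}{160} = \frac{4161}{160}$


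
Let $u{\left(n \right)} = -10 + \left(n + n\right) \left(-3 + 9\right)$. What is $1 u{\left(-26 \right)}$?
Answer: $-322$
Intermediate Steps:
$u{\left(n \right)} = -10 + 12 n$ ($u{\left(n \right)} = -10 + 2 n 6 = -10 + 12 n$)
$1 u{\left(-26 \right)} = 1 \left(-10 + 12 \left(-26\right)\right) = 1 \left(-10 - 312\right) = 1 \left(-322\right) = -322$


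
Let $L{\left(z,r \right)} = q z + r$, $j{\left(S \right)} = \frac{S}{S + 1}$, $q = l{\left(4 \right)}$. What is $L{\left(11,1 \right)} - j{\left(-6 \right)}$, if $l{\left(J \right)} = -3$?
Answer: $- \frac{166}{5} \approx -33.2$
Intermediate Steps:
$q = -3$
$j{\left(S \right)} = \frac{S}{1 + S}$
$L{\left(z,r \right)} = r - 3 z$ ($L{\left(z,r \right)} = - 3 z + r = r - 3 z$)
$L{\left(11,1 \right)} - j{\left(-6 \right)} = \left(1 - 33\right) - - \frac{6}{1 - 6} = \left(1 - 33\right) - - \frac{6}{-5} = -32 - \left(-6\right) \left(- \frac{1}{5}\right) = -32 - \frac{6}{5} = - \frac{166}{5}$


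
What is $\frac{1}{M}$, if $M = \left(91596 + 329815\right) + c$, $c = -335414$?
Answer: $\frac{1}{85997} \approx 1.1628 \cdot 10^{-5}$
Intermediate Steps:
$M = 85997$ ($M = \left(91596 + 329815\right) - 335414 = 421411 - 335414 = 85997$)
$\frac{1}{M} = \frac{1}{85997}$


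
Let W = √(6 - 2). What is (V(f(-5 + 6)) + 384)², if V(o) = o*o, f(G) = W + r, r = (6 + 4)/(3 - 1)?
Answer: 187489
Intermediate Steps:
W = 2 (W = √4 = 2)
r = 5 (r = 10/2 = 10*(½) = 5)
f(G) = 7 (f(G) = 2 + 5 = 7)
V(o) = o²
(V(f(-5 + 6)) + 384)² = (7² + 384)² = (49 + 384)² = 433² = 187489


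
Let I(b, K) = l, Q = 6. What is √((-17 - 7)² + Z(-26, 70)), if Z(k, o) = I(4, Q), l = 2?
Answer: 17*√2 ≈ 24.042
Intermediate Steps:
I(b, K) = 2
Z(k, o) = 2
√((-17 - 7)² + Z(-26, 70)) = √((-17 - 7)² + 2) = √((-24)² + 2) = √(576 + 2) = √578 = 17*√2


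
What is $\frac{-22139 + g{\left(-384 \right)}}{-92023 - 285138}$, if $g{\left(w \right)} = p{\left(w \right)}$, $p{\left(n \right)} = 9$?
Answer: $\frac{22130}{377161} \approx 0.058675$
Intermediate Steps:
$g{\left(w \right)} = 9$
$\frac{-22139 + g{\left(-384 \right)}}{-92023 - 285138} = \frac{-22139 + 9}{-92023 - 285138} = - \frac{22130}{-377161} = \left(-22130\right) \left(- \frac{1}{377161}\right) = \frac{22130}{377161}$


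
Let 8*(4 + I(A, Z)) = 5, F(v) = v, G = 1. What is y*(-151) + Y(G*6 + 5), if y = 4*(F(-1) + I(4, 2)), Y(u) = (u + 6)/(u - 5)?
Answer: 7936/3 ≈ 2645.3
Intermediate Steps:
I(A, Z) = -27/8 (I(A, Z) = -4 + (⅛)*5 = -4 + 5/8 = -27/8)
Y(u) = (6 + u)/(-5 + u)
y = -35/2 (y = 4*(-1 - 27/8) = 4*(-35/8) = -35/2 ≈ -17.500)
y*(-151) + Y(G*6 + 5) = -35/2*(-151) + (6 + (1*6 + 5))/(-5 + (1*6 + 5)) = 5285/2 + (6 + (6 + 5))/(-5 + (6 + 5)) = 5285/2 + (6 + 11)/(-5 + 11) = 5285/2 + 17/6 = 7936/3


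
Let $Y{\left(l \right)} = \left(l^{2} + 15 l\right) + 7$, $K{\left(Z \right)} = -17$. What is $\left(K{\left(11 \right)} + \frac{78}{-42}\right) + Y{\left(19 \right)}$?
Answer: $\frac{4439}{7} \approx 634.14$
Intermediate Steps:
$Y{\left(l \right)} = 7 + l^{2} + 15 l$
$\left(K{\left(11 \right)} + \frac{78}{-42}\right) + Y{\left(19 \right)} = \left(-17 + \frac{78}{-42}\right) + \left(7 + 19^{2} + 15 \cdot 19\right) = \left(-17 + 78 \left(- \frac{1}{42}\right)\right) + \left(7 + 361 + 285\right) = \left(-17 - \frac{13}{7}\right) + 653 = - \frac{132}{7} + 653 = \frac{4439}{7}$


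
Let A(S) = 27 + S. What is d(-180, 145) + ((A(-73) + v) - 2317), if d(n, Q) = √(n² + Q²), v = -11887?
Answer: -14250 + 5*√2137 ≈ -14019.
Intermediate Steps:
d(n, Q) = √(Q² + n²)
d(-180, 145) + ((A(-73) + v) - 2317) = √(145² + (-180)²) + (((27 - 73) - 11887) - 2317) = √(21025 + 32400) + ((-46 - 11887) - 2317) = √53425 + (-11933 - 2317) = 5*√2137 - 14250 = -14250 + 5*√2137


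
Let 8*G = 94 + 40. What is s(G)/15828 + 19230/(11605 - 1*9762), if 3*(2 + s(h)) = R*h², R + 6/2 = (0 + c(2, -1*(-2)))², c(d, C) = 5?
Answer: 7395855593/700104096 ≈ 10.564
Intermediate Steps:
G = 67/4 (G = (94 + 40)/8 = (⅛)*134 = 67/4 ≈ 16.750)
R = 22 (R = -3 + (0 + 5)² = -3 + 5² = -3 + 25 = 22)
s(h) = -2 + 22*h²/3 (s(h) = -2 + (22*h²)/3 = -2 + 22*h²/3)
s(G)/15828 + 19230/(11605 - 1*9762) = (-2 + 22*(67/4)²/3)/15828 + 19230/(11605 - 1*9762) = (-2 + (22/3)*(4489/16))*(1/15828) + 19230/(11605 - 9762) = (-2 + 49379/24)*(1/15828) + 19230/1843 = (49331/24)*(1/15828) + 19230*(1/1843) = 49331/379872 + 19230/1843 = 7395855593/700104096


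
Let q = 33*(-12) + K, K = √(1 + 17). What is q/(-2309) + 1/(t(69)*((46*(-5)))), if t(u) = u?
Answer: 6282211/36643830 - 3*√2/2309 ≈ 0.16960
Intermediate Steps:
K = 3*√2 (K = √18 = 3*√2 ≈ 4.2426)
q = -396 + 3*√2 (q = 33*(-12) + 3*√2 = -396 + 3*√2 ≈ -391.76)
q/(-2309) + 1/(t(69)*((46*(-5)))) = (-396 + 3*√2)/(-2309) + 1/(69*((46*(-5)))) = (-396 + 3*√2)*(-1/2309) + (1/69)/(-230) = (396/2309 - 3*√2/2309) + (1/69)*(-1/230) = (396/2309 - 3*√2/2309) - 1/15870 = 6282211/36643830 - 3*√2/2309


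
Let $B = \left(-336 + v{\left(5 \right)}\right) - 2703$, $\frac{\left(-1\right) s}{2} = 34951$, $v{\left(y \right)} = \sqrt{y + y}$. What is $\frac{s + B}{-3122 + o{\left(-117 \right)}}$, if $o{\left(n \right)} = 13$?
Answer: $\frac{72941}{3109} - \frac{\sqrt{10}}{3109} \approx 23.46$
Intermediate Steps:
$v{\left(y \right)} = \sqrt{2} \sqrt{y}$ ($v{\left(y \right)} = \sqrt{2 y} = \sqrt{2} \sqrt{y}$)
$s = -69902$ ($s = \left(-2\right) 34951 = -69902$)
$B = -3039 + \sqrt{10}$ ($B = \left(-336 + \sqrt{2} \sqrt{5}\right) - 2703 = \left(-336 + \sqrt{10}\right) - 2703 = -3039 + \sqrt{10} \approx -3035.8$)
$\frac{s + B}{-3122 + o{\left(-117 \right)}} = \frac{-69902 - \left(3039 - \sqrt{10}\right)}{-3122 + 13} = \frac{-72941 + \sqrt{10}}{-3109} = \left(-72941 + \sqrt{10}\right) \left(- \frac{1}{3109}\right) = \frac{72941}{3109} - \frac{\sqrt{10}}{3109}$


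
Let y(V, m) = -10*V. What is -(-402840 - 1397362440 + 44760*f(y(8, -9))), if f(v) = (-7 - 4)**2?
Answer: 1392349320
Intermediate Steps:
f(v) = 121 (f(v) = (-11)**2 = 121)
-(-402840 - 1397362440 + 44760*f(y(8, -9))) = -(5013120 - 1397362440) = -44760/(1/((-9 - 31219) + 121)) = -44760/(1/(-31228 + 121)) = -44760/(1/(-31107)) = -44760/(-1/31107) = -44760*(-31107) = 1392349320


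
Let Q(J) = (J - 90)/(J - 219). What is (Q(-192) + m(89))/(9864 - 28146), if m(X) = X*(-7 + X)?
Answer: -499960/1252317 ≈ -0.39923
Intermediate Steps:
Q(J) = (-90 + J)/(-219 + J)
(Q(-192) + m(89))/(9864 - 28146) = ((-90 - 192)/(-219 - 192) + 89*(-7 + 89))/(9864 - 28146) = (-282/(-411) + 89*82)/(-18282) = (-1/411*(-282) + 7298)*(-1/18282) = (94/137 + 7298)*(-1/18282) = (999920/137)*(-1/18282) = -499960/1252317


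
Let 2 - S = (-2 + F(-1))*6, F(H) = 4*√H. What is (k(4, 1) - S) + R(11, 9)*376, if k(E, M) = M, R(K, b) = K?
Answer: 4123 + 24*I ≈ 4123.0 + 24.0*I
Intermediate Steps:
S = 14 - 24*I (S = 2 - (-2 + 4*√(-1))*6 = 2 - (-2 + 4*I)*6 = 2 - (-12 + 24*I) = 2 + (12 - 24*I) = 14 - 24*I ≈ 14.0 - 24.0*I)
(k(4, 1) - S) + R(11, 9)*376 = (1 - (14 - 24*I)) + 11*376 = (1 + (-14 + 24*I)) + 4136 = (-13 + 24*I) + 4136 = 4123 + 24*I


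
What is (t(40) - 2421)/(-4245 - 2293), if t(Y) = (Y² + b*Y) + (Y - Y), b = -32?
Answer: 2101/6538 ≈ 0.32135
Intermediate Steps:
t(Y) = Y² - 32*Y (t(Y) = (Y² - 32*Y) + (Y - Y) = (Y² - 32*Y) + 0 = Y² - 32*Y)
(t(40) - 2421)/(-4245 - 2293) = (40*(-32 + 40) - 2421)/(-4245 - 2293) = (40*8 - 2421)/(-6538) = (320 - 2421)*(-1/6538) = -2101*(-1/6538) = 2101/6538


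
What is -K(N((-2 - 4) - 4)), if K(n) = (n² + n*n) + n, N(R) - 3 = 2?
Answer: -55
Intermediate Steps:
N(R) = 5 (N(R) = 3 + 2 = 5)
K(n) = n + 2*n² (K(n) = (n² + n²) + n = 2*n² + n = n + 2*n²)
-K(N((-2 - 4) - 4)) = -5*(1 + 2*5) = -5*(1 + 10) = -5*11 = -1*55 = -55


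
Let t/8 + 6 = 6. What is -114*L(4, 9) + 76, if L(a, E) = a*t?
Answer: 76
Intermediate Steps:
t = 0 (t = -48 + 8*6 = -48 + 48 = 0)
L(a, E) = 0 (L(a, E) = a*0 = 0)
-114*L(4, 9) + 76 = -114*0 + 76 = 0 + 76 = 76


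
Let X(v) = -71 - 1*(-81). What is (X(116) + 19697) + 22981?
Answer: 42688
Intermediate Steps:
X(v) = 10 (X(v) = -71 + 81 = 10)
(X(116) + 19697) + 22981 = (10 + 19697) + 22981 = 19707 + 22981 = 42688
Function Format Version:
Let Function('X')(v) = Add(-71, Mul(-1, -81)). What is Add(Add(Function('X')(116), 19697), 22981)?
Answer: 42688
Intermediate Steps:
Function('X')(v) = 10 (Function('X')(v) = Add(-71, 81) = 10)
Add(Add(Function('X')(116), 19697), 22981) = Add(Add(10, 19697), 22981) = Add(19707, 22981) = 42688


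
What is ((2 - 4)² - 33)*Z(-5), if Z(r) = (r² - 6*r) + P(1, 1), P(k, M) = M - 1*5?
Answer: -1479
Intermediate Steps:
P(k, M) = -5 + M (P(k, M) = M - 5 = -5 + M)
Z(r) = -4 + r² - 6*r (Z(r) = (r² - 6*r) + (-5 + 1) = (r² - 6*r) - 4 = -4 + r² - 6*r)
((2 - 4)² - 33)*Z(-5) = ((2 - 4)² - 33)*(-4 + (-5)² - 6*(-5)) = ((-2)² - 33)*(-4 + 25 + 30) = (4 - 33)*51 = -29*51 = -1479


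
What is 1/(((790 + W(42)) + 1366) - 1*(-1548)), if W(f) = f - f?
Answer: 1/3704 ≈ 0.00026998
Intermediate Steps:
W(f) = 0
1/(((790 + W(42)) + 1366) - 1*(-1548)) = 1/(((790 + 0) + 1366) - 1*(-1548)) = 1/((790 + 1366) + 1548) = 1/(2156 + 1548) = 1/3704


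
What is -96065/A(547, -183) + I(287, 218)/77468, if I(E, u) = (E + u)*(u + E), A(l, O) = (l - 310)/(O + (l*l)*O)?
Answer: 135829302388937175/6119972 ≈ 2.2194e+10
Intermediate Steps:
A(l, O) = (-310 + l)/(O + O*l**2) (A(l, O) = (-310 + l)/(O + l**2*O) = (-310 + l)/(O + O*l**2))
I(E, u) = (E + u)**2 (I(E, u) = (E + u)*(E + u) = (E + u)**2)
-96065/A(547, -183) + I(287, 218)/77468 = -96065*(-183*(1 + 547**2)/(-310 + 547)) + (287 + 218)**2/77468 = -96065/((-1/183*237/(1 + 299209))) + 505**2*(1/77468) = -96065/((-1/183*237/299210)) + 255025*(1/77468) = -96065/((-1/183*1/299210*237)) + 255025/77468 = -96065/(-79/18251810) + 255025/77468 = -96065*(-18251810/79) + 255025/77468 = 1753360127650/79 + 255025/77468 = 135829302388937175/6119972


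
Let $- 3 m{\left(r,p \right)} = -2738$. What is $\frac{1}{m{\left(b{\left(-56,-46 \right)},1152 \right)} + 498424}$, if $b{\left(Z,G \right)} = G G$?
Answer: $\frac{3}{1498010} \approx 2.0027 \cdot 10^{-6}$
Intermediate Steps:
$b{\left(Z,G \right)} = G^{2}$
$m{\left(r,p \right)} = \frac{2738}{3}$ ($m{\left(r,p \right)} = \left(- \frac{1}{3}\right) \left(-2738\right) = \frac{2738}{3}$)
$\frac{1}{m{\left(b{\left(-56,-46 \right)},1152 \right)} + 498424} = \frac{1}{\frac{2738}{3} + 498424} = \frac{1}{\frac{1498010}{3}} = \frac{3}{1498010}$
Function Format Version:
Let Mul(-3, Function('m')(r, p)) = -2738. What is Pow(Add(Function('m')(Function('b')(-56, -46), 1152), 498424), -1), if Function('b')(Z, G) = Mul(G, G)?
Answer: Rational(3, 1498010) ≈ 2.0027e-6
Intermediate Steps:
Function('b')(Z, G) = Pow(G, 2)
Function('m')(r, p) = Rational(2738, 3) (Function('m')(r, p) = Mul(Rational(-1, 3), -2738) = Rational(2738, 3))
Pow(Add(Function('m')(Function('b')(-56, -46), 1152), 498424), -1) = Pow(Add(Rational(2738, 3), 498424), -1) = Pow(Rational(1498010, 3), -1) = Rational(3, 1498010)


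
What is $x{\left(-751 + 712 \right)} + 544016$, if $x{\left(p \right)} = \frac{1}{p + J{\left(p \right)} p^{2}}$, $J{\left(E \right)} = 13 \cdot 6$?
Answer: $\frac{64519753585}{118599} \approx 5.4402 \cdot 10^{5}$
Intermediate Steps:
$J{\left(E \right)} = 78$
$x{\left(p \right)} = \frac{1}{p + 78 p^{2}}$
$x{\left(-751 + 712 \right)} + 544016 = \frac{1}{\left(-751 + 712\right) \left(1 + 78 \left(-751 + 712\right)\right)} + 544016 = \frac{1}{\left(-39\right) \left(1 + 78 \left(-39\right)\right)} + 544016 = - \frac{1}{39 \left(1 - 3042\right)} + 544016 = - \frac{1}{39 \left(-3041\right)} + 544016 = \left(- \frac{1}{39}\right) \left(- \frac{1}{3041}\right) + 544016 = \frac{1}{118599} + 544016 = \frac{64519753585}{118599}$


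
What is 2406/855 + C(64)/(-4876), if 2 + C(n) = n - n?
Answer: 1955561/694830 ≈ 2.8144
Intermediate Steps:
C(n) = -2 (C(n) = -2 + (n - n) = -2 + 0 = -2)
2406/855 + C(64)/(-4876) = 2406/855 - 2/(-4876) = 2406*(1/855) - 2*(-1/4876) = 802/285 + 1/2438 = 1955561/694830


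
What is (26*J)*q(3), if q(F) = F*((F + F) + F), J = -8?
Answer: -5616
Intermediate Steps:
q(F) = 3*F² (q(F) = F*(2*F + F) = F*(3*F) = 3*F²)
(26*J)*q(3) = (26*(-8))*(3*3²) = -624*9 = -208*27 = -5616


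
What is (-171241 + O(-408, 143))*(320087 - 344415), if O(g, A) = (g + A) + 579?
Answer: 4158312056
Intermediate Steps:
O(g, A) = 579 + A + g (O(g, A) = (A + g) + 579 = 579 + A + g)
(-171241 + O(-408, 143))*(320087 - 344415) = (-171241 + (579 + 143 - 408))*(320087 - 344415) = (-171241 + 314)*(-24328) = -170927*(-24328) = 4158312056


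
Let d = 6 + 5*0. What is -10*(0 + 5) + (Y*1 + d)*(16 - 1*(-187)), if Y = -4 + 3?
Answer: 965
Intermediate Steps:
d = 6 (d = 6 + 0 = 6)
Y = -1
-10*(0 + 5) + (Y*1 + d)*(16 - 1*(-187)) = -10*(0 + 5) + (-1*1 + 6)*(16 - 1*(-187)) = -10*5 + (-1 + 6)*(16 + 187) = -50 + 5*203 = -50 + 1015 = 965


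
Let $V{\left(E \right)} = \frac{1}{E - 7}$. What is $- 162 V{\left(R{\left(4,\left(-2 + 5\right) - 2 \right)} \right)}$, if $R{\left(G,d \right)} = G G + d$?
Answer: $- \frac{81}{5} \approx -16.2$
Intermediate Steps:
$R{\left(G,d \right)} = d + G^{2}$ ($R{\left(G,d \right)} = G^{2} + d = d + G^{2}$)
$V{\left(E \right)} = \frac{1}{-7 + E}$
$- 162 V{\left(R{\left(4,\left(-2 + 5\right) - 2 \right)} \right)} = - \frac{162}{-7 + \left(\left(\left(-2 + 5\right) - 2\right) + 4^{2}\right)} = - \frac{162}{-7 + \left(\left(3 - 2\right) + 16\right)} = - \frac{162}{-7 + \left(1 + 16\right)} = - \frac{162}{-7 + 17} = - \frac{162}{10} = \left(-162\right) \frac{1}{10} = - \frac{81}{5}$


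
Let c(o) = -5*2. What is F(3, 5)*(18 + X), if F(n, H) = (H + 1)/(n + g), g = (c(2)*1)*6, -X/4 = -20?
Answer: -196/19 ≈ -10.316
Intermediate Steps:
X = 80 (X = -4*(-20) = 80)
c(o) = -10
g = -60 (g = -10*1*6 = -10*6 = -60)
F(n, H) = (1 + H)/(-60 + n) (F(n, H) = (H + 1)/(n - 60) = (1 + H)/(-60 + n))
F(3, 5)*(18 + X) = ((1 + 5)/(-60 + 3))*(18 + 80) = (6/(-57))*98 = -1/57*6*98 = -2/19*98 = -196/19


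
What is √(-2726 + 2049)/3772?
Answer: I*√677/3772 ≈ 0.006898*I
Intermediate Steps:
√(-2726 + 2049)/3772 = √(-677)*(1/3772) = (I*√677)*(1/3772) = I*√677/3772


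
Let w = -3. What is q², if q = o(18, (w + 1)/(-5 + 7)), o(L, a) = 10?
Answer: 100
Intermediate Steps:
q = 10
q² = 10² = 100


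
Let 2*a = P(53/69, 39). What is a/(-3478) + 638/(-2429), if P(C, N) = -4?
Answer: -1107053/4224031 ≈ -0.26208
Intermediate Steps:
a = -2 (a = (½)*(-4) = -2)
a/(-3478) + 638/(-2429) = -2/(-3478) + 638/(-2429) = -2*(-1/3478) + 638*(-1/2429) = 1/1739 - 638/2429 = -1107053/4224031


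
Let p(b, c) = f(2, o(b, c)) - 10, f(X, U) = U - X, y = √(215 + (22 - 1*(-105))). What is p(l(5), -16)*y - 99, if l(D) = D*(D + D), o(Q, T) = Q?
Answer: -99 + 114*√38 ≈ 603.74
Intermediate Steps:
y = 3*√38 (y = √(215 + (22 + 105)) = √(215 + 127) = √342 = 3*√38 ≈ 18.493)
l(D) = 2*D² (l(D) = D*(2*D) = 2*D²)
p(b, c) = -12 + b (p(b, c) = (b - 1*2) - 10 = (b - 2) - 10 = (-2 + b) - 10 = -12 + b)
p(l(5), -16)*y - 99 = (-12 + 2*5²)*(3*√38) - 99 = (-12 + 2*25)*(3*√38) - 99 = (-12 + 50)*(3*√38) - 99 = 38*(3*√38) - 99 = 114*√38 - 99 = -99 + 114*√38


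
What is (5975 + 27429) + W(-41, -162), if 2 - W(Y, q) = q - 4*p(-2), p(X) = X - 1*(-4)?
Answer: 33576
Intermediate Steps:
p(X) = 4 + X (p(X) = X + 4 = 4 + X)
W(Y, q) = 10 - q (W(Y, q) = 2 - (q - 4*(4 - 2)) = 2 - (q - 4*2) = 2 - (q - 8) = 2 - (-8 + q) = 2 + (8 - q) = 10 - q)
(5975 + 27429) + W(-41, -162) = (5975 + 27429) + (10 - 1*(-162)) = 33404 + (10 + 162) = 33404 + 172 = 33576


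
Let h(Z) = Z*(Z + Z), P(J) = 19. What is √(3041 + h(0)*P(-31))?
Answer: √3041 ≈ 55.145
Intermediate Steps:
h(Z) = 2*Z² (h(Z) = Z*(2*Z) = 2*Z²)
√(3041 + h(0)*P(-31)) = √(3041 + (2*0²)*19) = √(3041 + (2*0)*19) = √(3041 + 0*19) = √(3041 + 0) = √3041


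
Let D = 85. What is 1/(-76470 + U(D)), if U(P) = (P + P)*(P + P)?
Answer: -1/47570 ≈ -2.1022e-5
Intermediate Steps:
U(P) = 4*P² (U(P) = (2*P)*(2*P) = 4*P²)
1/(-76470 + U(D)) = 1/(-76470 + 4*85²) = 1/(-76470 + 4*7225) = 1/(-76470 + 28900) = 1/(-47570) = -1/47570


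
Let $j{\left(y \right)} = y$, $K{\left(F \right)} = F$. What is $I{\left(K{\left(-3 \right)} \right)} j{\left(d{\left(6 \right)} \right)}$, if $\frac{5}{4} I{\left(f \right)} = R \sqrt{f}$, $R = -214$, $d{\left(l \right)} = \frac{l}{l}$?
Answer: $- \frac{856 i \sqrt{3}}{5} \approx - 296.53 i$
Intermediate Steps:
$d{\left(l \right)} = 1$
$I{\left(f \right)} = - \frac{856 \sqrt{f}}{5}$ ($I{\left(f \right)} = \frac{4 \left(- 214 \sqrt{f}\right)}{5} = - \frac{856 \sqrt{f}}{5}$)
$I{\left(K{\left(-3 \right)} \right)} j{\left(d{\left(6 \right)} \right)} = - \frac{856 \sqrt{-3}}{5} \cdot 1 = - \frac{856 i \sqrt{3}}{5} \cdot 1 = - \frac{856 i \sqrt{3}}{5}$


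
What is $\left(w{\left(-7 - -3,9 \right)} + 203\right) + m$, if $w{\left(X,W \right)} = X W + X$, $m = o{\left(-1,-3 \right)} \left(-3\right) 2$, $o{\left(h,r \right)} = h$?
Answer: $169$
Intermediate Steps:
$m = 6$ ($m = \left(-1\right) \left(-3\right) 2 = 3 \cdot 2 = 6$)
$w{\left(X,W \right)} = X + W X$ ($w{\left(X,W \right)} = W X + X = X + W X$)
$\left(w{\left(-7 - -3,9 \right)} + 203\right) + m = \left(\left(-7 - -3\right) \left(1 + 9\right) + 203\right) + 6 = \left(\left(-7 + 3\right) 10 + 203\right) + 6 = \left(\left(-4\right) 10 + 203\right) + 6 = \left(-40 + 203\right) + 6 = 163 + 6 = 169$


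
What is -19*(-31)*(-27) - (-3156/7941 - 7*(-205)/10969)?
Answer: -65962136798/4147849 ≈ -15903.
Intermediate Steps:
-19*(-31)*(-27) - (-3156/7941 - 7*(-205)/10969) = 589*(-27) - (-3156*1/7941 + 1435*(1/10969)) = -15903 - (-1052/2647 + 205/1567) = -15903 - 1*(-1105849/4147849) = -15903 + 1105849/4147849 = -65962136798/4147849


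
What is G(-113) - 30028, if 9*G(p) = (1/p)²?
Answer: -3450847787/114921 ≈ -30028.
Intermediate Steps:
G(p) = 1/(9*p²) (G(p) = (1/p)²/9 = 1/(9*p²))
G(-113) - 30028 = (⅑)/(-113)² - 30028 = (⅑)*(1/12769) - 30028 = 1/114921 - 30028 = -3450847787/114921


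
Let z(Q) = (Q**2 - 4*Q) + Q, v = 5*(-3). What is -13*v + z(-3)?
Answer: 213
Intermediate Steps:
v = -15
z(Q) = Q**2 - 3*Q
-13*v + z(-3) = -13*(-15) - 3*(-3 - 3) = 195 - 3*(-6) = 195 + 18 = 213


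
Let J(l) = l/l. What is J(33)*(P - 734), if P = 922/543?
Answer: -397640/543 ≈ -732.30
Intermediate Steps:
P = 922/543 (P = 922*(1/543) = 922/543 ≈ 1.6980)
J(l) = 1
J(33)*(P - 734) = 1*(922/543 - 734) = 1*(-397640/543) = -397640/543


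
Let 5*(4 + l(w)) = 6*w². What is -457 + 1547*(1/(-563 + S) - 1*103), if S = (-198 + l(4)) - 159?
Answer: -55610299/348 ≈ -1.5980e+5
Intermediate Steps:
l(w) = -4 + 6*w²/5 (l(w) = -4 + (6*w²)/5 = -4 + 6*w²/5)
S = -1709/5 (S = (-198 + (-4 + (6/5)*4²)) - 159 = (-198 + (-4 + (6/5)*16)) - 159 = (-198 + (-4 + 96/5)) - 159 = (-198 + 76/5) - 159 = -914/5 - 159 = -1709/5 ≈ -341.80)
-457 + 1547*(1/(-563 + S) - 1*103) = -457 + 1547*(1/(-563 - 1709/5) - 1*103) = -457 + 1547*(1/(-4524/5) - 103) = -457 + 1547*(-5/4524 - 103) = -457 + 1547*(-465977/4524) = -457 - 55451263/348 = -55610299/348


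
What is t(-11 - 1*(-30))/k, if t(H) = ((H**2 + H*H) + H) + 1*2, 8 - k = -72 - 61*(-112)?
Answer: -743/6752 ≈ -0.11004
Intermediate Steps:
k = -6752 (k = 8 - (-72 - 61*(-112)) = 8 - (-72 + 6832) = 8 - 1*6760 = 8 - 6760 = -6752)
t(H) = 2 + H + 2*H**2 (t(H) = ((H**2 + H**2) + H) + 2 = (2*H**2 + H) + 2 = (H + 2*H**2) + 2 = 2 + H + 2*H**2)
t(-11 - 1*(-30))/k = (2 + (-11 - 1*(-30)) + 2*(-11 - 1*(-30))**2)/(-6752) = (2 + (-11 + 30) + 2*(-11 + 30)**2)*(-1/6752) = (2 + 19 + 2*19**2)*(-1/6752) = (2 + 19 + 2*361)*(-1/6752) = (2 + 19 + 722)*(-1/6752) = 743*(-1/6752) = -743/6752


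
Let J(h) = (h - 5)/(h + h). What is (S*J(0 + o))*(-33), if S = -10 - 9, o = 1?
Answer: -1254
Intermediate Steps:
S = -19
J(h) = (-5 + h)/(2*h) (J(h) = (-5 + h)/((2*h)) = (-5 + h)*(1/(2*h)) = (-5 + h)/(2*h))
(S*J(0 + o))*(-33) = -19*(-5 + (0 + 1))/(2*(0 + 1))*(-33) = -19*(-5 + 1)/(2*1)*(-33) = -19*(-4)/2*(-33) = -19*(-2)*(-33) = 38*(-33) = -1254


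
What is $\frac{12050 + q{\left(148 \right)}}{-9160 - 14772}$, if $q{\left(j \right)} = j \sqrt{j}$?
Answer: $- \frac{6025}{11966} - \frac{74 \sqrt{37}}{5983} \approx -0.57874$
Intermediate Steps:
$q{\left(j \right)} = j^{\frac{3}{2}}$
$\frac{12050 + q{\left(148 \right)}}{-9160 - 14772} = \frac{12050 + 148^{\frac{3}{2}}}{-9160 - 14772} = \frac{12050 + 296 \sqrt{37}}{-23932} = \left(12050 + 296 \sqrt{37}\right) \left(- \frac{1}{23932}\right) = - \frac{6025}{11966} - \frac{74 \sqrt{37}}{5983}$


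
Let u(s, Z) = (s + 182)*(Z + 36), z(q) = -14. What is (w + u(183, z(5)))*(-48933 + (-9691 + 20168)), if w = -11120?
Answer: 118829040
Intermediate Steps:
u(s, Z) = (36 + Z)*(182 + s) (u(s, Z) = (182 + s)*(36 + Z) = (36 + Z)*(182 + s))
(w + u(183, z(5)))*(-48933 + (-9691 + 20168)) = (-11120 + (6552 + 36*183 + 182*(-14) - 14*183))*(-48933 + (-9691 + 20168)) = (-11120 + (6552 + 6588 - 2548 - 2562))*(-48933 + 10477) = (-11120 + 8030)*(-38456) = -3090*(-38456) = 118829040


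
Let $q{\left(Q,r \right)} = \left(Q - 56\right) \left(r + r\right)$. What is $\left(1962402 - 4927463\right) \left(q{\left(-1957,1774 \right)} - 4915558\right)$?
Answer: $35751762648602$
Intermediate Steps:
$q{\left(Q,r \right)} = 2 r \left(-56 + Q\right)$ ($q{\left(Q,r \right)} = \left(-56 + Q\right) 2 r = 2 r \left(-56 + Q\right)$)
$\left(1962402 - 4927463\right) \left(q{\left(-1957,1774 \right)} - 4915558\right) = \left(1962402 - 4927463\right) \left(2 \cdot 1774 \left(-56 - 1957\right) - 4915558\right) = - 2965061 \left(2 \cdot 1774 \left(-2013\right) - 4915558\right) = - 2965061 \left(-7142124 - 4915558\right) = \left(-2965061\right) \left(-12057682\right) = 35751762648602$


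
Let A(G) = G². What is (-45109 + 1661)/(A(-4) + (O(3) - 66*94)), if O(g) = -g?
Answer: 43448/6191 ≈ 7.0179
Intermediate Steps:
(-45109 + 1661)/(A(-4) + (O(3) - 66*94)) = (-45109 + 1661)/((-4)² + (-1*3 - 66*94)) = -43448/(16 + (-3 - 6204)) = -43448/(16 - 6207) = -43448/(-6191) = -43448*(-1/6191) = 43448/6191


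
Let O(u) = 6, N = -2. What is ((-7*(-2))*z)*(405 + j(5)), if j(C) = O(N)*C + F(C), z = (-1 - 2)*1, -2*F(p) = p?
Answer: -18165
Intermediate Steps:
F(p) = -p/2
z = -3 (z = -3*1 = -3)
j(C) = 11*C/2 (j(C) = 6*C - C/2 = 11*C/2)
((-7*(-2))*z)*(405 + j(5)) = (-7*(-2)*(-3))*(405 + (11/2)*5) = (14*(-3))*(405 + 55/2) = -42*865/2 = -18165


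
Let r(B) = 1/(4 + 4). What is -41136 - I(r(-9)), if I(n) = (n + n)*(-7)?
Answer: -164537/4 ≈ -41134.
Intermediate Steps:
r(B) = ⅛ (r(B) = 1/8 = ⅛)
I(n) = -14*n (I(n) = (2*n)*(-7) = -14*n)
-41136 - I(r(-9)) = -41136 - (-14)/8 = -41136 - 1*(-7/4) = -41136 + 7/4 = -164537/4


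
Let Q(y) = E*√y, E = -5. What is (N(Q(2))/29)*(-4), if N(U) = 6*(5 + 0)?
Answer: -120/29 ≈ -4.1379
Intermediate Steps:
Q(y) = -5*√y
N(U) = 30 (N(U) = 6*5 = 30)
(N(Q(2))/29)*(-4) = (30/29)*(-4) = -120/29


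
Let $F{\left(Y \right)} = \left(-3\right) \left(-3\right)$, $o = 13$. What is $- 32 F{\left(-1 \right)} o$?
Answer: $-3744$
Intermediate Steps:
$F{\left(Y \right)} = 9$
$- 32 F{\left(-1 \right)} o = \left(-32\right) 9 \cdot 13 = \left(-288\right) 13 = -3744$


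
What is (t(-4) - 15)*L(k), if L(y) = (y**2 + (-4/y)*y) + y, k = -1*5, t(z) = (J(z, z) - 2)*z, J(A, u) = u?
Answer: 144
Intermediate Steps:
t(z) = z*(-2 + z) (t(z) = (z - 2)*z = (-2 + z)*z = z*(-2 + z))
k = -5
L(y) = -4 + y + y**2 (L(y) = (y**2 - 4) + y = (-4 + y**2) + y = -4 + y + y**2)
(t(-4) - 15)*L(k) = (-4*(-2 - 4) - 15)*(-4 - 5 + (-5)**2) = (-4*(-6) - 15)*(-4 - 5 + 25) = (24 - 15)*16 = 9*16 = 144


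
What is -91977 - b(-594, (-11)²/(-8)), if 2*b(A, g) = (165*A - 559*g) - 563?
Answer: -750687/16 ≈ -46918.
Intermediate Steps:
b(A, g) = -563/2 - 559*g/2 + 165*A/2 (b(A, g) = ((165*A - 559*g) - 563)/2 = ((-559*g + 165*A) - 563)/2 = (-563 - 559*g + 165*A)/2 = -563/2 - 559*g/2 + 165*A/2)
-91977 - b(-594, (-11)²/(-8)) = -91977 - (-563/2 - 559*(-11)²/(2*(-8)) + (165/2)*(-594)) = -91977 - (-563/2 - 67639*(-1)/(2*8) - 49005) = -91977 - (-563/2 - 559/2*(-121/8) - 49005) = -91977 - (-563/2 + 67639/16 - 49005) = -91977 - 1*(-720945/16) = -91977 + 720945/16 = -750687/16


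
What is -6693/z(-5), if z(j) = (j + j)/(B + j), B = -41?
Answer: -153939/5 ≈ -30788.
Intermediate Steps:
z(j) = 2*j/(-41 + j) (z(j) = (j + j)/(-41 + j) = (2*j)/(-41 + j) = 2*j/(-41 + j))
-6693/z(-5) = -6693/(2*(-5)/(-41 - 5)) = -6693/(2*(-5)/(-46)) = -6693/(2*(-5)*(-1/46)) = -6693/5/23 = -6693*23/5 = -153939/5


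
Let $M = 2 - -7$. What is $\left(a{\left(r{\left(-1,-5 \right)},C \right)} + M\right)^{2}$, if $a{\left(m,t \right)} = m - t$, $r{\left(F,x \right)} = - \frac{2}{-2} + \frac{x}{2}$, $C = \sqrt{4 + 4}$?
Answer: $\frac{257}{4} - 30 \sqrt{2} \approx 21.824$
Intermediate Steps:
$C = 2 \sqrt{2}$ ($C = \sqrt{8} = 2 \sqrt{2} \approx 2.8284$)
$r{\left(F,x \right)} = 1 + \frac{x}{2}$ ($r{\left(F,x \right)} = \left(-2\right) \left(- \frac{1}{2}\right) + x \frac{1}{2} = 1 + \frac{x}{2}$)
$M = 9$ ($M = 2 + 7 = 9$)
$\left(a{\left(r{\left(-1,-5 \right)},C \right)} + M\right)^{2} = \left(\left(\left(1 + \frac{1}{2} \left(-5\right)\right) - 2 \sqrt{2}\right) + 9\right)^{2} = \left(\left(\left(1 - \frac{5}{2}\right) - 2 \sqrt{2}\right) + 9\right)^{2} = \left(\left(- \frac{3}{2} - 2 \sqrt{2}\right) + 9\right)^{2} = \left(\frac{15}{2} - 2 \sqrt{2}\right)^{2}$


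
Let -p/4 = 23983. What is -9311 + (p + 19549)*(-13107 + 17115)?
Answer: -306152375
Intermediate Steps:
p = -95932 (p = -4*23983 = -95932)
-9311 + (p + 19549)*(-13107 + 17115) = -9311 + (-95932 + 19549)*(-13107 + 17115) = -9311 - 76383*4008 = -9311 - 306143064 = -306152375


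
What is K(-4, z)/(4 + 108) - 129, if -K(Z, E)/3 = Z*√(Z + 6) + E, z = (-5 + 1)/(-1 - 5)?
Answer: -7225/56 + 3*√2/28 ≈ -128.87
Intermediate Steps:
z = ⅔ (z = -4/(-6) = -4*(-⅙) = ⅔ ≈ 0.66667)
K(Z, E) = -3*E - 3*Z*√(6 + Z) (K(Z, E) = -3*(Z*√(Z + 6) + E) = -3*(Z*√(6 + Z) + E) = -3*(E + Z*√(6 + Z)) = -3*E - 3*Z*√(6 + Z))
K(-4, z)/(4 + 108) - 129 = (-3*⅔ - 3*(-4)*√(6 - 4))/(4 + 108) - 129 = (-2 - 3*(-4)*√2)/112 - 129 = (-2 + 12*√2)*(1/112) - 129 = (-1/56 + 3*√2/28) - 129 = -7225/56 + 3*√2/28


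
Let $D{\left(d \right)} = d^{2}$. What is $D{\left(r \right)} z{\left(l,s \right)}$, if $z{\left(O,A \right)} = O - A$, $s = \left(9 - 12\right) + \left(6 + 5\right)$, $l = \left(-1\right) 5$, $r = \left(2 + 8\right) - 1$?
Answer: $-1053$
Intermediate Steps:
$r = 9$ ($r = 10 - 1 = 9$)
$l = -5$
$s = 8$ ($s = -3 + 11 = 8$)
$D{\left(r \right)} z{\left(l,s \right)} = 9^{2} \left(-5 - 8\right) = 81 \left(-5 - 8\right) = 81 \left(-13\right) = -1053$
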